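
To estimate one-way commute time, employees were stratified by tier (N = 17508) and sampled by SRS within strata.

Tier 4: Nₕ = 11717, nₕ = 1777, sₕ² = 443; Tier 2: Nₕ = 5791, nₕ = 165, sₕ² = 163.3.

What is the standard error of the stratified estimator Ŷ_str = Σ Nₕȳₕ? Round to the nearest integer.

7828

Var(Ŷ_str) = Σₕ Nₕ²(1 − fₕ)sₕ²/nₕ.
Tier 4: 11717²·(1 − 1777/11717)·443/1777 = 2.9034818 × 10^7.
Tier 2: 5791²·(1 − 165/5791)·163.3/165 = 3.2244492 × 10^7.
Sum = 6.127931 × 10^7.
SE = √(6.127931 × 10^7) = 7828.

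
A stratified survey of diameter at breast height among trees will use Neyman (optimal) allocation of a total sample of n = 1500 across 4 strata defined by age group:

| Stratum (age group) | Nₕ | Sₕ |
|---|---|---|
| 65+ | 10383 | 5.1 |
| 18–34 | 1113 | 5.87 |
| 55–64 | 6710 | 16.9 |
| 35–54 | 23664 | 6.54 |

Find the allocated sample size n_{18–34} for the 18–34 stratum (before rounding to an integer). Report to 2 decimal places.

Neyman allocation: nₕ = n·NₕSₕ / Σⱼ NⱼSⱼ.
Σ NⱼSⱼ = 10383·5.1 + 1113·5.87 + 6710·16.9 + 23664·6.54 = 327648.17.
n_{18–34} = 1500·1113·5.87 / 327648.17 = 29.91.

29.91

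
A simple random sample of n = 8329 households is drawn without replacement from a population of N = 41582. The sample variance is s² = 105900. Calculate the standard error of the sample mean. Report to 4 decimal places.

Under SRS without replacement, Var(ȳ) = (1 − f)·s²/n with f = n/N = 8329/41582 = 0.20030302.
Var(ȳ) = (1 − 0.20030302)·105900/8329 = 0.79969698·12.714612 = 10.167837.
SE(ȳ) = √(10.167837) = 3.1887.

3.1887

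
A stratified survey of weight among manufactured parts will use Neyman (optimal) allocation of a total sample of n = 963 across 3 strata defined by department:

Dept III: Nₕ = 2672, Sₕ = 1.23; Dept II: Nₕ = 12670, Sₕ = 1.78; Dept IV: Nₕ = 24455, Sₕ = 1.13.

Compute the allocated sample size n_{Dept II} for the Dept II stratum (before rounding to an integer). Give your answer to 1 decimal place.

406.1

Neyman allocation: nₕ = n·NₕSₕ / Σⱼ NⱼSⱼ.
Σ NⱼSⱼ = 2672·1.23 + 12670·1.78 + 24455·1.13 = 53473.31.
n_{Dept II} = 963·12670·1.78 / 53473.31 = 406.1.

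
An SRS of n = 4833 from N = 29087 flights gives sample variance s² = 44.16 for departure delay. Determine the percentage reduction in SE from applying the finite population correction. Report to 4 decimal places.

f = n/N = 4833/29087 = 0.16615670.
SE_no-fpc = √(s²/n) = 0.095588607; SE_fpc = √((1−f)s²/n) = 0.087286757.
Ratio = √(1−f) = 0.91315021. Reduction = 100·(1 − 0.91315021) = 8.6850%.

8.6850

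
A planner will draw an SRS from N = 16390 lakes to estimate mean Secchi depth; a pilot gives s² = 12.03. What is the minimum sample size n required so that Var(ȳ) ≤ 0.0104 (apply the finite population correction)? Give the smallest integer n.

1081

Without fpc, n₀ = s²/D = 12.03/0.0104 = 1156.7308.
With fpc, (1 − n/N)·s²/n ≤ D requires n ≥ n₀/(1 + n₀/N) = 1156.7308/(1 + 1156.7308/16390) = 1080.4758.
Rounding up, n = 1081.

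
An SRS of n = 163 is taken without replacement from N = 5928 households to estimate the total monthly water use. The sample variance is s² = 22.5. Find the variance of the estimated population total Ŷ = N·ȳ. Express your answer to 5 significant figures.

Var(Ŷ) = N²·Var(ȳ) = N²·(1 − n/N)·s²/n.
f = 163/5928 = 0.02749663; Var(ȳ) = 0.97250337·22.5/163 = 0.13424126.
Var(Ŷ) = 5928² · 0.13424126 = 4.7173968 × 10^6.

4.7174 × 10^6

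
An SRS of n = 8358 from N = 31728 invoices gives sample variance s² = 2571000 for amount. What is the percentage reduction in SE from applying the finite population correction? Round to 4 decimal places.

f = n/N = 8358/31728 = 0.26342663.
SE_no-fpc = √(s²/n) = 17.538799; SE_fpc = √((1−f)s²/n) = 15.052473.
Ratio = √(1−f) = 0.85823853. Reduction = 100·(1 − 0.85823853) = 14.1761%.

14.1761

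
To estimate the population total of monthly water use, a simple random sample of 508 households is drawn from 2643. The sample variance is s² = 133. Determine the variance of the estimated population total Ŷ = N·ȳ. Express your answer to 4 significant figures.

Var(Ŷ) = N²·Var(ȳ) = N²·(1 − n/N)·s²/n.
f = 508/2643 = 0.19220583; Var(ȳ) = 0.80779417·133/508 = 0.21148942.
Var(Ŷ) = 2643² · 0.21148942 = 1.4773486 × 10^6.

1.477 × 10^6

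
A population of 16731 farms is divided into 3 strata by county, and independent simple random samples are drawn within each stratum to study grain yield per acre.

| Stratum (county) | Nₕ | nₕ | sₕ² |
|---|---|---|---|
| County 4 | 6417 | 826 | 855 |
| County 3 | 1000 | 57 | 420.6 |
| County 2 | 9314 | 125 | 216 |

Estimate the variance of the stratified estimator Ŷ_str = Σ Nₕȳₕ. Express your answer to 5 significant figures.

Var(Ŷ_str) = Σₕ Nₕ²(1 − fₕ)sₕ²/nₕ.
County 4: 6417²·(1 − 826/6417)·855/826 = 3.7137067 × 10^7.
County 3: 1000²·(1 − 57/1000)·420.6/57 = 6.9583474 × 10^6.
County 2: 9314²·(1 − 125/9314)·216/125 = 1.4789321 × 10^8.
Sum = 1.9198862 × 10^8.

1.9199 × 10^8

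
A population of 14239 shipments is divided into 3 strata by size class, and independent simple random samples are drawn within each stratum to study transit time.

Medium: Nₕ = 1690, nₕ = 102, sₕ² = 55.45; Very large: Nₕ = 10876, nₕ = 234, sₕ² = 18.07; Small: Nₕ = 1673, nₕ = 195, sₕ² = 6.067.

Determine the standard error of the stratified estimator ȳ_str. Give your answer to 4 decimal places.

Var(ȳ_str) = Σₕ Wₕ²(1 − fₕ)sₕ²/nₕ with Wₕ = Nₕ/N, N = 14239.
Medium: Wₕ = 0.11868811; term = 0.11868811²·(1 − 0.06035503)·55.45/102 = 0.0071958086.
Very large: Wₕ = 0.76381768; term = 0.76381768²·(1 − 0.02151526)·18.07/234 = 0.04408347.
Small: Wₕ = 0.11749421; term = 0.11749421²·(1 − 0.11655708)·6.067/195 = 3.794467 × 10^-4.
Sum = 0.051658725.
SE = √(0.051658725) = 0.2273.

0.2273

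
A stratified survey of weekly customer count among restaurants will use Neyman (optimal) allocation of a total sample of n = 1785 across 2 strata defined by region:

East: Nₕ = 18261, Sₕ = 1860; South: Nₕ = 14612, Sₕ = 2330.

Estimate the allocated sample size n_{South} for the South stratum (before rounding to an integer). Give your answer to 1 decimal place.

Neyman allocation: nₕ = n·NₕSₕ / Σⱼ NⱼSⱼ.
Σ NⱼSⱼ = 18261·1860 + 14612·2330 = 6.801142 × 10^7.
n_{South} = 1785·14612·2330 / (6.801142 × 10^7) = 893.6.

893.6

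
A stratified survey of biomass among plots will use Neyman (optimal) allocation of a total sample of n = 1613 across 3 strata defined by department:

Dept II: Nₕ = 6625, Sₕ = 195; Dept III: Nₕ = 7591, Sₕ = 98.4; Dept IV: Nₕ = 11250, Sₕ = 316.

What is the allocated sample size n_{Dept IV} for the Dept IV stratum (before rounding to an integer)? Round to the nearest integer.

Neyman allocation: nₕ = n·NₕSₕ / Σⱼ NⱼSⱼ.
Σ NⱼSⱼ = 6625·195 + 7591·98.4 + 11250·316 = 5.5938294 × 10^6.
n_{Dept IV} = 1613·11250·316 / (5.5938294 × 10^6) = 1025.

1025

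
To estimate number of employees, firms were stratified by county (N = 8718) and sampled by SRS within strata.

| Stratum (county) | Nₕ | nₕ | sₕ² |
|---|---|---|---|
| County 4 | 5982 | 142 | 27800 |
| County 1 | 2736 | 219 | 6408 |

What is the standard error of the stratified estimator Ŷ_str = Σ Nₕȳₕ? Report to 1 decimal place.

83909.9

Var(Ŷ_str) = Σₕ Nₕ²(1 − fₕ)sₕ²/nₕ.
County 4: 5982²·(1 − 142/5982)·27800/142 = 6.8393638 × 10^9.
County 1: 2736²·(1 − 219/2736)·6408/219 = 2.0150123 × 10^8.
Sum = 7.040865 × 10^9.
SE = √(7.040865 × 10^9) = 83909.9.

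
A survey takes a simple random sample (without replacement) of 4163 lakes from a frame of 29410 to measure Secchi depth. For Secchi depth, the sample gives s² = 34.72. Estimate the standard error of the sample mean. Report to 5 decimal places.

0.08461

Under SRS without replacement, Var(ȳ) = (1 − f)·s²/n with f = n/N = 4163/29410 = 0.14155049.
Var(ȳ) = (1 − 0.14155049)·34.72/4163 = 0.85844951·0.0083401393 = 0.0071595885.
SE(ȳ) = √(0.0071595885) = 0.08461.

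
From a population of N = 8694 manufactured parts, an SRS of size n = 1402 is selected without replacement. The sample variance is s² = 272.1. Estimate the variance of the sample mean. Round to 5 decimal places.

0.16278

Under SRS without replacement, Var(ȳ) = (1 − f)·s²/n with f = n/N = 1402/8694 = 0.16126064.
Var(ȳ) = (1 − 0.16126064)·272.1/1402 = 0.83873936·0.19407989 = 0.16278244.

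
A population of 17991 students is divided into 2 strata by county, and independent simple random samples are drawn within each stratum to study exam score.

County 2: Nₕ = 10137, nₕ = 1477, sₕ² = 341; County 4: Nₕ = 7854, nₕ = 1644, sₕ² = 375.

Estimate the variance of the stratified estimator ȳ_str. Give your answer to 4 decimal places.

0.0970

Var(ȳ_str) = Σₕ Wₕ²(1 − fₕ)sₕ²/nₕ with Wₕ = Nₕ/N, N = 17991.
County 2: Wₕ = 0.56344839; term = 0.56344839²·(1 − 0.14570386)·341/1477 = 0.062616763.
County 4: Wₕ = 0.43655161; term = 0.43655161²·(1 − 0.20932009)·375/1644 = 0.034371726.
Sum = 0.096988489.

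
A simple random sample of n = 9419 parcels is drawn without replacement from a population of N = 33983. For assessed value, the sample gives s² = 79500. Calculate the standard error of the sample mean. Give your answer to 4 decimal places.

Under SRS without replacement, Var(ȳ) = (1 − f)·s²/n with f = n/N = 9419/33983 = 0.27716800.
Var(ȳ) = (1 − 0.27716800)·79500/9419 = 0.72283200·8.4403865 = 6.1009815.
SE(ȳ) = √(6.1009815) = 2.4700.

2.4700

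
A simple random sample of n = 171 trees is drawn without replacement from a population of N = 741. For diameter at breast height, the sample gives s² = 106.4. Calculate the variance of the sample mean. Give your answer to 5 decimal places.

Under SRS without replacement, Var(ȳ) = (1 − f)·s²/n with f = n/N = 171/741 = 0.23076923.
Var(ȳ) = (1 − 0.23076923)·106.4/171 = 0.76923077·0.62222222 = 0.47863248.

0.47863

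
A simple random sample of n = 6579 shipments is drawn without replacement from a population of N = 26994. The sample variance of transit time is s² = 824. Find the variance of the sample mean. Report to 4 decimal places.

0.0947

Under SRS without replacement, Var(ȳ) = (1 − f)·s²/n with f = n/N = 6579/26994 = 0.24372083.
Var(ȳ) = (1 − 0.24372083)·824/6579 = 0.75627917·0.125247 = 0.094721696.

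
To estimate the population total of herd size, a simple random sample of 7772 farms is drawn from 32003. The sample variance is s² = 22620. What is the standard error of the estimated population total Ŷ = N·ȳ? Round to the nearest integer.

Var(Ŷ) = N²·Var(ȳ) = N²·(1 − n/N)·s²/n.
f = 7772/32003 = 0.24285223; Var(ȳ) = 0.75714777·22620/7772 = 2.203639.
Var(Ŷ) = 32003² · 2.203639 = 2.2569495 × 10^9.
SE(Ŷ) = √(2.2569495 × 10^9) = 47507.

47507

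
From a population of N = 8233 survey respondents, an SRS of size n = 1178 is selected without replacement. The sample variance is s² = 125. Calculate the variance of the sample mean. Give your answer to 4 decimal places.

Under SRS without replacement, Var(ȳ) = (1 − f)·s²/n with f = n/N = 1178/8233 = 0.14308272.
Var(ȳ) = (1 − 0.14308272)·125/1178 = 0.85691728·0.10611205 = 0.090929253.

0.0909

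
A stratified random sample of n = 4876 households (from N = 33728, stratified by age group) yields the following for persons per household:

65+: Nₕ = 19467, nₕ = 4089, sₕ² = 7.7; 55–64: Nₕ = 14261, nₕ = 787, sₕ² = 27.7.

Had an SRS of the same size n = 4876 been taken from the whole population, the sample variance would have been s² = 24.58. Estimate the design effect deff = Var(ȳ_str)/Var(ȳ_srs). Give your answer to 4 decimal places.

1.4936

Var(ȳ_str) = Σ Wₕ²(1−fₕ)sₕ²/nₕ with Wₕ = Nₕ/33728:
  65+: (19467/33728)²·(1−4089/19467)·7.7/4089 = 4.9555438 × 10^-4
  55–64: (14261/33728)²·(1−787/14261)·27.7/787 = 0.0059452536
  → Var(ȳ_str) = 0.006440808.
Var(ȳ_srs) = (1 − 4876/33728)·24.58/4876 = 0.0043122459.
deff = 0.006440808 / 0.0043122459 = 1.4936.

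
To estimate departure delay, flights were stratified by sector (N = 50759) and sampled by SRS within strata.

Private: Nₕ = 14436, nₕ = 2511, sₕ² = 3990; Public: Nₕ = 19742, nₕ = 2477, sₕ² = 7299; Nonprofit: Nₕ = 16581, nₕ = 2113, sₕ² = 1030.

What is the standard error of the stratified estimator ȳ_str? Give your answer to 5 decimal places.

Var(ȳ_str) = Σₕ Wₕ²(1 − fₕ)sₕ²/nₕ with Wₕ = Nₕ/N, N = 50759.
Private: Wₕ = 0.28440277; term = 0.28440277²·(1 − 0.17394015)·3990/2511 = 0.10617086.
Public: Wₕ = 0.38893595; term = 0.38893595²·(1 − 0.12546854)·7299/2477 = 0.38982436.
Nonprofit: Wₕ = 0.32666128; term = 0.32666128²·(1 − 0.12743502)·1030/2113 = 0.045386933.
Sum = 0.54138215.
SE = √(0.54138215) = 0.73579.

0.73579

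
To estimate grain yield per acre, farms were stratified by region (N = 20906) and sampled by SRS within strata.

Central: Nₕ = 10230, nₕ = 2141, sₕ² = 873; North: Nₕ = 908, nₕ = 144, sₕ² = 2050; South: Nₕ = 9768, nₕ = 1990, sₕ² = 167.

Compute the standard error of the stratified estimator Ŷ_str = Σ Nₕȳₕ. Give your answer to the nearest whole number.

Var(Ŷ_str) = Σₕ Nₕ²(1 − fₕ)sₕ²/nₕ.
Central: 10230²·(1 − 2141/10230)·873/2141 = 3.3741784 × 10^7.
North: 908²·(1 − 144/908)·2050/144 = 9.8757611 × 10^6.
South: 9768²·(1 − 1990/9768)·167/1990 = 6.3758338 × 10^6.
Sum = 4.9993379 × 10^7.
SE = √(4.9993379 × 10^7) = 7071.

7071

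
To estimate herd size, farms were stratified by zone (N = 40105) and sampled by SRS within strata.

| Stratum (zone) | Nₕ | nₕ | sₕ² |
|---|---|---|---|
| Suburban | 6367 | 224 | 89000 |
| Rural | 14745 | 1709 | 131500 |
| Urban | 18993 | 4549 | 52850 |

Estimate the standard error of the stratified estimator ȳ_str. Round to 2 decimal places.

Var(ȳ_str) = Σₕ Wₕ²(1 − fₕ)sₕ²/nₕ with Wₕ = Nₕ/N, N = 40105.
Suburban: Wₕ = 0.15875826; term = 0.15875826²·(1 − 0.03518140)·89000/224 = 9.6618505.
Rural: Wₕ = 0.36765989; term = 0.36765989²·(1 − 0.11590370)·131500/1709 = 9.1955091.
Urban: Wₕ = 0.47358185; term = 0.47358185²·(1 − 0.23950929)·52850/4549 = 1.9815866.
Sum = 20.838946.
SE = √(20.838946) = 4.56.

4.56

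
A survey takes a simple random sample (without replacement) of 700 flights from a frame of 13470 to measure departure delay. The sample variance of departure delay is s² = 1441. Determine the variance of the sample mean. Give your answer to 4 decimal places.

1.9516

Under SRS without replacement, Var(ȳ) = (1 − f)·s²/n with f = n/N = 700/13470 = 0.05196733.
Var(ȳ) = (1 − 0.05196733)·1441/700 = 0.94803267·2.0585714 = 1.951593.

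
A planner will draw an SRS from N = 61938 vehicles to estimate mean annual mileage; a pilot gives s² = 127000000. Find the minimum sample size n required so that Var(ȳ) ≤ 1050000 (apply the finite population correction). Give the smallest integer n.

121

Without fpc, n₀ = s²/D = 127000000/1050000 = 120.9524.
With fpc, (1 − n/N)·s²/n ≤ D requires n ≥ n₀/(1 + n₀/N) = 120.9524/(1 + 120.9524/61938) = 120.7167.
Rounding up, n = 121.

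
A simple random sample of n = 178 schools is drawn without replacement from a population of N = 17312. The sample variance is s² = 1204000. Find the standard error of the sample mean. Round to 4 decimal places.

81.8199

Under SRS without replacement, Var(ȳ) = (1 − f)·s²/n with f = n/N = 178/17312 = 0.01028189.
Var(ȳ) = (1 − 0.01028189)·1204000/178 = 0.98971811·6764.0449 = 6694.4978.
SE(ȳ) = √(6694.4978) = 81.8199.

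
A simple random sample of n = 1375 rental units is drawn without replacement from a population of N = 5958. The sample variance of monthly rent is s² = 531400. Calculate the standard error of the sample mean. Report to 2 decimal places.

17.24

Under SRS without replacement, Var(ȳ) = (1 − f)·s²/n with f = n/N = 1375/5958 = 0.23078214.
Var(ȳ) = (1 − 0.23078214)·531400/1375 = 0.76921786·386.47273 = 297.28172.
SE(ȳ) = √(297.28172) = 17.24.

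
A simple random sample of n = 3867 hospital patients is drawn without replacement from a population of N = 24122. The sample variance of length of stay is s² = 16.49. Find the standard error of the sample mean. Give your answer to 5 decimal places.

Under SRS without replacement, Var(ȳ) = (1 − f)·s²/n with f = n/N = 3867/24122 = 0.16031009.
Var(ȳ) = (1 − 0.16031009)·16.49/3867 = 0.83968991·0.0042642876 = 0.0035806792.
SE(ȳ) = √(0.0035806792) = 0.05984.

0.05984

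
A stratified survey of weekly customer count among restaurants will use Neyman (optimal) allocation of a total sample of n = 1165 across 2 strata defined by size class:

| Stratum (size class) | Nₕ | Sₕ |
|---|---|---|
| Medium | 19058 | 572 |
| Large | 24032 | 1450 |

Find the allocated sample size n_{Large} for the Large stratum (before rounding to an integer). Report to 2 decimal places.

Neyman allocation: nₕ = n·NₕSₕ / Σⱼ NⱼSⱼ.
Σ NⱼSⱼ = 19058·572 + 24032·1450 = 4.5747576 × 10^7.
n_{Large} = 1165·24032·1450 / (4.5747576 × 10^7) = 887.39.

887.39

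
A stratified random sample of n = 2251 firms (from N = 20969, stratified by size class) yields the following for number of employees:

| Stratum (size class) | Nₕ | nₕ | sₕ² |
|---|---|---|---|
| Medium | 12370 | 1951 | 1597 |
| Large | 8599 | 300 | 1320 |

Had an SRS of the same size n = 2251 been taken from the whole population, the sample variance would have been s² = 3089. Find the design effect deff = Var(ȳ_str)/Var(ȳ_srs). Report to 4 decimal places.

Var(ȳ_str) = Σ Wₕ²(1−fₕ)sₕ²/nₕ with Wₕ = Nₕ/20969:
  Medium: (12370/20969)²·(1−1951/12370)·1597/1951 = 0.23993187
  Large: (8599/20969)²·(1−300/8599)·1320/300 = 0.7141196
  → Var(ȳ_str) = 0.95405147.
Var(ȳ_srs) = (1 − 2251/20969)·3089/2251 = 1.2249663.
deff = 0.95405147 / 1.2249663 = 0.7788.

0.7788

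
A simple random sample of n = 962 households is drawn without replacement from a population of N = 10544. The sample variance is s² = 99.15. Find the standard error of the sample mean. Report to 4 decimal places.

0.3060

Under SRS without replacement, Var(ȳ) = (1 − f)·s²/n with f = n/N = 962/10544 = 0.09123672.
Var(ȳ) = (1 − 0.09123672)·99.15/962 = 0.90876328·0.10306653 = 0.093663076.
SE(ȳ) = √(0.093663076) = 0.3060.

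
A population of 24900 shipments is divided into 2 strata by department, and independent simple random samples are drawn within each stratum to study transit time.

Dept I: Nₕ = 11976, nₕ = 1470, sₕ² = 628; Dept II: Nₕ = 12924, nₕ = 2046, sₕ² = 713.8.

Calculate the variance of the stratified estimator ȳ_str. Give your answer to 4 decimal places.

0.1658

Var(ȳ_str) = Σₕ Wₕ²(1 − fₕ)sₕ²/nₕ with Wₕ = Nₕ/N, N = 24900.
Dept I: Wₕ = 0.48096386; term = 0.48096386²·(1 − 0.12274549)·628/1470 = 0.08669475.
Dept II: Wₕ = 0.51903614; term = 0.51903614²·(1 − 0.15831012)·713.8/2046 = 0.079107603.
Sum = 0.16580235.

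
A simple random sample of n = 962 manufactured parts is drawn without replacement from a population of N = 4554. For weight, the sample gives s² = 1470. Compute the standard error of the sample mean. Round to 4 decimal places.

1.0978

Under SRS without replacement, Var(ȳ) = (1 − f)·s²/n with f = n/N = 962/4554 = 0.21124286.
Var(ȳ) = (1 − 0.21124286)·1470/962 = 0.78875714·1.5280665 = 1.2052734.
SE(ȳ) = √(1.2052734) = 1.0978.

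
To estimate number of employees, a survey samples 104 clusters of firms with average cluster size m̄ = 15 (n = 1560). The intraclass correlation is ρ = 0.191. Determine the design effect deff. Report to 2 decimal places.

3.67

deff = 1 + (15 − 1)·0.191 = 1 + 2.674 = 3.674.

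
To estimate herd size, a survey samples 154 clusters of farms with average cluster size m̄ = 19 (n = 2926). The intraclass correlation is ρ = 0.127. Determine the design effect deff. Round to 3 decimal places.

deff = 1 + (19 − 1)·0.127 = 1 + 2.286 = 3.286.

3.286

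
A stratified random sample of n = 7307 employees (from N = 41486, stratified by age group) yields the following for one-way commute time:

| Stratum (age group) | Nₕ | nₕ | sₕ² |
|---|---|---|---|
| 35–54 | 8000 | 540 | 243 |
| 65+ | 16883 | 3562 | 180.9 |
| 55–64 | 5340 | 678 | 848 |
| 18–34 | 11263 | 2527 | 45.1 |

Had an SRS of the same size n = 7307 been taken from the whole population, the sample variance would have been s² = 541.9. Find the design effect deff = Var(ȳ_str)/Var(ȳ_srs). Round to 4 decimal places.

Var(ȳ_str) = Σ Wₕ²(1−fₕ)sₕ²/nₕ with Wₕ = Nₕ/41486:
  35–54: (8000/41486)²·(1−540/8000)·243/540 = 0.015604081
  65+: (16883/41486)²·(1−3562/16883)·180.9/3562 = 0.00663633
  55–64: (5340/41486)²·(1−678/5340)·848/678 = 0.018091583
  18–34: (11263/41486)²·(1−2527/11263)·45.1/2527 = 0.0010203164
  → Var(ȳ_str) = 0.04135231.
Var(ȳ_srs) = (1 − 7307/41486)·541.9/7307 = 0.061099525.
deff = 0.04135231 / 0.061099525 = 0.6768.

0.6768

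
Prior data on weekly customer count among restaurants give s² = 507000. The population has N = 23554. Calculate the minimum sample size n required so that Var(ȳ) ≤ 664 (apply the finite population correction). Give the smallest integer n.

740

Without fpc, n₀ = s²/D = 507000/664 = 763.5542.
With fpc, (1 − n/N)·s²/n ≤ D requires n ≥ n₀/(1 + n₀/N) = 763.5542/(1 + 763.5542/23554) = 739.5791.
Rounding up, n = 740.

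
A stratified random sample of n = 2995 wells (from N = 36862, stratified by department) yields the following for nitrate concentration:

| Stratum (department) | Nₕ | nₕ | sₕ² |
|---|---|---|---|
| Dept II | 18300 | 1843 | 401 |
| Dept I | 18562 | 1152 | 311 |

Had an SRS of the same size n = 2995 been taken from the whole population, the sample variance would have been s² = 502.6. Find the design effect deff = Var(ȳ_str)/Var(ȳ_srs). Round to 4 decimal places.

Var(ȳ_str) = Σ Wₕ²(1−fₕ)sₕ²/nₕ with Wₕ = Nₕ/36862:
  Dept II: (18300/36862)²·(1−1843/18300)·401/1843 = 0.048223975
  Dept I: (18562/36862)²·(1−1152/18562)·311/1152 = 0.064205711
  → Var(ȳ_str) = 0.11242969.
Var(ȳ_srs) = (1 − 2995/36862)·502.6/2995 = 0.15417838.
deff = 0.11242969 / 0.15417838 = 0.7292.

0.7292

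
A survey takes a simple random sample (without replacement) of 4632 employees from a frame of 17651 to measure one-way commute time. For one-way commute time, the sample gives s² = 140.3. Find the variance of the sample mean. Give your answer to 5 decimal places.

0.02234

Under SRS without replacement, Var(ȳ) = (1 − f)·s²/n with f = n/N = 4632/17651 = 0.26242139.
Var(ȳ) = (1 − 0.26242139)·140.3/4632 = 0.73757861·0.030289292 = 0.022340734.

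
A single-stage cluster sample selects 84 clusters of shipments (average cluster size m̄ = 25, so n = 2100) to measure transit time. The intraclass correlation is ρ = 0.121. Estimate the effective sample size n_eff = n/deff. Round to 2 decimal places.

deff = 1 + (25 − 1)·0.121 = 1 + 2.904 = 3.904.
n_eff = 2100 / 3.904 = 537.91.

537.91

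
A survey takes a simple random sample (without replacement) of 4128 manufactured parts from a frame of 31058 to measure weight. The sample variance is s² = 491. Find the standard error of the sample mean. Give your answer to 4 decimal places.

Under SRS without replacement, Var(ȳ) = (1 − f)·s²/n with f = n/N = 4128/31058 = 0.13291262.
Var(ȳ) = (1 − 0.13291262)·491/4128 = 0.86708738·0.1189438 = 0.10313467.
SE(ȳ) = √(0.10313467) = 0.3211.

0.3211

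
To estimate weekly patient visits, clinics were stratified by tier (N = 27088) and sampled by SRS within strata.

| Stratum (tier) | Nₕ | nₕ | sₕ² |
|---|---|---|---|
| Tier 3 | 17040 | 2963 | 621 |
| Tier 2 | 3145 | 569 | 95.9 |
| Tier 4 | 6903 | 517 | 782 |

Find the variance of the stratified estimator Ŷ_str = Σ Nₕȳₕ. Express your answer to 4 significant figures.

1.183 × 10^8

Var(Ŷ_str) = Σₕ Nₕ²(1 − fₕ)sₕ²/nₕ.
Tier 3: 17040²·(1 − 2963/17040)·621/2963 = 5.0273561 × 10^7.
Tier 2: 3145²·(1 − 569/3145)·95.9/569 = 1.3654407 × 10^6.
Tier 4: 6903²·(1 − 517/6903)·782/517 = 6.6678066 × 10^7.
Sum = 1.1831707 × 10^8.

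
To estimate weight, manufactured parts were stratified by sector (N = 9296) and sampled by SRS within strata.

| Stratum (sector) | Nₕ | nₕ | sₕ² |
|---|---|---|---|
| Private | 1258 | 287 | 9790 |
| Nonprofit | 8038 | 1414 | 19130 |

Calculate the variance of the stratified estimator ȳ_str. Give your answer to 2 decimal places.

Var(ȳ_str) = Σₕ Wₕ²(1 − fₕ)sₕ²/nₕ with Wₕ = Nₕ/N, N = 9296.
Private: Wₕ = 0.13532702; term = 0.13532702²·(1 − 0.22813990)·9790/287 = 0.48217916.
Nonprofit: Wₕ = 0.86467298; term = 0.86467298²·(1 − 0.17591441)·19130/1414 = 8.3356919.
Sum = 8.8178711.

8.82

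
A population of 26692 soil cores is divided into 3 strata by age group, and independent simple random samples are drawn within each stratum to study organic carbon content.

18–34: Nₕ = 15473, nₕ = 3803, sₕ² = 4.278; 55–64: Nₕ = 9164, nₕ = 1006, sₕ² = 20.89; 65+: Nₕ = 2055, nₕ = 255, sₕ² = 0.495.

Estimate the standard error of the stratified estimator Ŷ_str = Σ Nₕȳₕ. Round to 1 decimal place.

Var(Ŷ_str) = Σₕ Nₕ²(1 − fₕ)sₕ²/nₕ.
18–34: 15473²·(1 − 3803/15473)·4.278/3803 = 203123.34.
55–64: 9164²·(1 − 1006/9164)·20.89/1006 = 1.55242 × 10^6.
65+: 2055²·(1 − 255/2055)·0.495/255 = 7180.4118.
Sum = 1.7627238 × 10^6.
SE = √(1.7627238 × 10^6) = 1327.7.

1327.7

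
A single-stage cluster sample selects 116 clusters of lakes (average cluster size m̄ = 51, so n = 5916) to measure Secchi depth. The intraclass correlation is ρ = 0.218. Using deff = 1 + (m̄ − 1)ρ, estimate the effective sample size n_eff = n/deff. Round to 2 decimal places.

497.14

deff = 1 + (51 − 1)·0.218 = 1 + 10.9 = 11.9.
n_eff = 5916 / 11.9 = 497.14.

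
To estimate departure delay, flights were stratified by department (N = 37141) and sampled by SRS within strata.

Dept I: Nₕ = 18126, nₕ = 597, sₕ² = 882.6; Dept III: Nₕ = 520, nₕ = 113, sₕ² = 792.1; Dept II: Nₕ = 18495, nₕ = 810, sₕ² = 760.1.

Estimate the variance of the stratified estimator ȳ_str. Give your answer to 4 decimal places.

Var(ȳ_str) = Σₕ Wₕ²(1 − fₕ)sₕ²/nₕ with Wₕ = Nₕ/N, N = 37141.
Dept I: Wₕ = 0.48803209; term = 0.48803209²·(1 − 0.03293611)·882.6/597 = 0.34051914.
Dept III: Wₕ = 0.01400070; term = 0.01400070²·(1 − 0.21730769)·792.1/113 = 0.0010754547.
Dept II: Wₕ = 0.49796721; term = 0.49796721²·(1 − 0.04379562)·760.1/810 = 0.22250405.
Sum = 0.56409864.

0.5641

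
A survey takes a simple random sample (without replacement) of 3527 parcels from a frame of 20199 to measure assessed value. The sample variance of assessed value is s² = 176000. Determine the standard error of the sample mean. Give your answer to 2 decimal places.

Under SRS without replacement, Var(ȳ) = (1 − f)·s²/n with f = n/N = 3527/20199 = 0.17461260.
Var(ȳ) = (1 − 0.17461260)·176000/3527 = 0.82538740·49.900766 = 41.187463.
SE(ȳ) = √(41.187463) = 6.42.

6.42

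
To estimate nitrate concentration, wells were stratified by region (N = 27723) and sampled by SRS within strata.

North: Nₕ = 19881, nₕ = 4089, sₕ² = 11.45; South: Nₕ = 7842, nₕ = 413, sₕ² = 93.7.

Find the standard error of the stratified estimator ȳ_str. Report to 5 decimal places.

Var(ȳ_str) = Σₕ Wₕ²(1 − fₕ)sₕ²/nₕ with Wₕ = Nₕ/N, N = 27723.
North: Wₕ = 0.71713018; term = 0.71713018²·(1 − 0.20567376)·11.45/4089 = 0.0011438874.
South: Wₕ = 0.28286982; term = 0.28286982²·(1 − 0.05266514)·93.7/413 = 0.017197538.
Sum = 0.018341425.
SE = √(0.018341425) = 0.13543.

0.13543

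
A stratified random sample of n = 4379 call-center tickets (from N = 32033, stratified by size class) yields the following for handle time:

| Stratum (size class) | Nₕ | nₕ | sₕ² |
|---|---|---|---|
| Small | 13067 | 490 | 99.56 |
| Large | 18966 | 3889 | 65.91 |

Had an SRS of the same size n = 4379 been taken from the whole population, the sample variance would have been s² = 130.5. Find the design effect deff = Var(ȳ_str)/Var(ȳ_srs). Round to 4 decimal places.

Var(ȳ_str) = Σ Wₕ²(1−fₕ)sₕ²/nₕ with Wₕ = Nₕ/32033:
  Small: (13067/32033)²·(1−490/13067)·99.56/490 = 0.032542172
  Large: (18966/32033)²·(1−3889/18966)·65.91/3889 = 0.0047229008
  → Var(ȳ_str) = 0.037265073.
Var(ȳ_srs) = (1 − 4379/32033)·130.5/4379 = 0.025727401.
deff = 0.037265073 / 0.025727401 = 1.4485.

1.4485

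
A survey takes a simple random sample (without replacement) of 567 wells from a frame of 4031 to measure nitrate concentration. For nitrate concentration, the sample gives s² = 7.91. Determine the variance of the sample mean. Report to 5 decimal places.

Under SRS without replacement, Var(ȳ) = (1 − f)·s²/n with f = n/N = 567/4031 = 0.14065989.
Var(ȳ) = (1 − 0.14065989)·7.91/567 = 0.85934011·0.013950617 = 0.011988325.

0.01199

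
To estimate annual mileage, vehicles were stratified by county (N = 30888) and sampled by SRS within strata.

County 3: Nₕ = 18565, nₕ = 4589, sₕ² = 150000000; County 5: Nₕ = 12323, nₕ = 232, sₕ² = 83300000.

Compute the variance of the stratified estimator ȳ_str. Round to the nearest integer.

Var(ȳ_str) = Σₕ Wₕ²(1 − fₕ)sₕ²/nₕ with Wₕ = Nₕ/N, N = 30888.
County 3: Wₕ = 0.60104248; term = 0.60104248²·(1 − 0.24718556)·150000000/4589 = 8889.38.
County 5: Wₕ = 0.39895752; term = 0.39895752²·(1 − 0.01882658)·83300000/232 = 56073.299.
Sum = 64962.679.

64963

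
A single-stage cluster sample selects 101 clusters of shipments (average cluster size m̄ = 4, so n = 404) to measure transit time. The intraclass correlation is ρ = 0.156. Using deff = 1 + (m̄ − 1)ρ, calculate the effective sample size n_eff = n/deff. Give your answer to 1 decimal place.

275.2

deff = 1 + (4 − 1)·0.156 = 1 + 0.468 = 1.468.
n_eff = 404 / 1.468 = 275.2.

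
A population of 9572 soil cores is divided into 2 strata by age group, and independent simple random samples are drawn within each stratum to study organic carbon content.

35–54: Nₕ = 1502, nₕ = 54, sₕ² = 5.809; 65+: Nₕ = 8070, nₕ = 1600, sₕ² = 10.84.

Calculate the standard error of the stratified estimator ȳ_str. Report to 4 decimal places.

Var(ȳ_str) = Σₕ Wₕ²(1 − fₕ)sₕ²/nₕ with Wₕ = Nₕ/N, N = 9572.
35–54: Wₕ = 0.15691601; term = 0.15691601²·(1 − 0.03595206)·5.809/54 = 0.0025535286.
65+: Wₕ = 0.84308399; term = 0.84308399²·(1 − 0.19826518)·10.84/1600 = 0.0038608394.
Sum = 0.006414368.
SE = √(0.006414368) = 0.0801.

0.0801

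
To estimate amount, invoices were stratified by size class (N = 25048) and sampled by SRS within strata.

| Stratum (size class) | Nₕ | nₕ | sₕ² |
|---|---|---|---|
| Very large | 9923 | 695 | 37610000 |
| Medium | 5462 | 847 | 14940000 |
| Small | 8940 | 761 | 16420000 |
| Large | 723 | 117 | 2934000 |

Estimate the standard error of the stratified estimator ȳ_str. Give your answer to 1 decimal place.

Var(ȳ_str) = Σₕ Wₕ²(1 − fₕ)sₕ²/nₕ with Wₕ = Nₕ/N, N = 25048.
Very large: Wₕ = 0.39615937; term = 0.39615937²·(1 − 0.07003930)·37610000/695 = 7898.1067.
Medium: Wₕ = 0.21806132; term = 0.21806132²·(1 − 0.15507140)·14940000/847 = 708.6707.
Small: Wₕ = 0.35691472; term = 0.35691472²·(1 − 0.08512304)·16420000/761 = 2514.6649.
Large: Wₕ = 0.02886458; term = 0.02886458²·(1 − 0.16182573)·2934000/117 = 17.512134.
Sum = 11138.954.
SE = √(11138.954) = 105.5.

105.5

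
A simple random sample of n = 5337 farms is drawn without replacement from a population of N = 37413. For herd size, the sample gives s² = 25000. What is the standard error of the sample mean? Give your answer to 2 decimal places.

2.00

Under SRS without replacement, Var(ȳ) = (1 − f)·s²/n with f = n/N = 5337/37413 = 0.14265095.
Var(ȳ) = (1 − 0.14265095)·25000/5337 = 0.85734905·4.6842796 = 4.0160626.
SE(ȳ) = √(4.0160626) = 2.00.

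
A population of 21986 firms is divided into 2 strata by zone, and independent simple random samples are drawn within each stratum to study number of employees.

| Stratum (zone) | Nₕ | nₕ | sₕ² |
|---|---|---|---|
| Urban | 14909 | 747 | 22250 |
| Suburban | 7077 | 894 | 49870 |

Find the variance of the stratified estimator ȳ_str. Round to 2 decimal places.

18.06

Var(ȳ_str) = Σₕ Wₕ²(1 − fₕ)sₕ²/nₕ with Wₕ = Nₕ/N, N = 21986.
Urban: Wₕ = 0.67811334; term = 0.67811334²·(1 − 0.05010396)·22250/747 = 13.010383.
Suburban: Wₕ = 0.32188666; term = 0.32188666²·(1 − 0.12632471)·49870/894 = 5.0496101.
Sum = 18.059993.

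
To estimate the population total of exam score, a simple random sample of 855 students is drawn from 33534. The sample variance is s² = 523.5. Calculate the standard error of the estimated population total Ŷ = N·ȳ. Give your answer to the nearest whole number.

Var(Ŷ) = N²·Var(ȳ) = N²·(1 − n/N)·s²/n.
f = 855/33534 = 0.02549651; Var(ȳ) = 0.97450349·523.5/855 = 0.59666968.
Var(Ŷ) = 33534² · 0.59666968 = 6.7097245 × 10^8.
SE(Ŷ) = √(6.7097245 × 10^8) = 25903.

25903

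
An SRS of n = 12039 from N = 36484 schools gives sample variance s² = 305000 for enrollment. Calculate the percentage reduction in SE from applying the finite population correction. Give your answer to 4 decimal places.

f = n/N = 12039/36484 = 0.32998027.
SE_no-fpc = √(s²/n) = 5.033322; SE_fpc = √((1−f)s²/n) = 4.1200123.
Ratio = √(1−f) = 0.81854733. Reduction = 100·(1 − 0.81854733) = 18.1453%.

18.1453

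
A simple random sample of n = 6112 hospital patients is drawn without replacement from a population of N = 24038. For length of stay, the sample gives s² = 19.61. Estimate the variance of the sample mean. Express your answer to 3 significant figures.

Under SRS without replacement, Var(ȳ) = (1 − f)·s²/n with f = n/N = 6112/24038 = 0.25426408.
Var(ȳ) = (1 − 0.25426408)·19.61/6112 = 0.74573592·0.0032084424 = 0.0023926507.

0.00239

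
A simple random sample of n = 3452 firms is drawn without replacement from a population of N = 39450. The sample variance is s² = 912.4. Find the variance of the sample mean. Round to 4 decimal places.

Under SRS without replacement, Var(ȳ) = (1 − f)·s²/n with f = n/N = 3452/39450 = 0.08750317.
Var(ȳ) = (1 − 0.08750317)·912.4/3452 = 0.91249683·0.26431054 = 0.24118253.

0.2412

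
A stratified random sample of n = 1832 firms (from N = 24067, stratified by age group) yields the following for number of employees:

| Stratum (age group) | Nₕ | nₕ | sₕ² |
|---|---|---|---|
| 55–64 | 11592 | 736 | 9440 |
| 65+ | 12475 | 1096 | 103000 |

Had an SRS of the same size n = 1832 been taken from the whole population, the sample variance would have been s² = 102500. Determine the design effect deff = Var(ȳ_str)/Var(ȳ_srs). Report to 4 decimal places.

0.4995

Var(ȳ_str) = Σ Wₕ²(1−fₕ)sₕ²/nₕ with Wₕ = Nₕ/24067:
  55–64: (11592/24067)²·(1−736/11592)·9440/736 = 2.7866246
  65+: (12475/24067)²·(1−1096/12475)·103000/1096 = 23.031775
  → Var(ȳ_str) = 25.8184.
Var(ȳ_srs) = (1 − 1832/24067)·102500/1832 = 51.690838.
deff = 25.8184 / 51.690838 = 0.4995.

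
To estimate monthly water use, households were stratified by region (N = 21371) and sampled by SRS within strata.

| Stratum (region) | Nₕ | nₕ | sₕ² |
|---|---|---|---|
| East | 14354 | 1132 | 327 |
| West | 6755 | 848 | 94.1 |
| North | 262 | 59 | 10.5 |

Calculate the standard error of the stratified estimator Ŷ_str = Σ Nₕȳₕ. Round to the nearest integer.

7698

Var(Ŷ_str) = Σₕ Nₕ²(1 − fₕ)sₕ²/nₕ.
East: 14354²·(1 − 1132/14354)·327/1132 = 5.4824089 × 10^7.
West: 6755²·(1 − 848/6755)·94.1/848 = 4.4277806 × 10^6.
North: 262²·(1 − 59/262)·10.5/59 = 9465.3051.
Sum = 5.9261335 × 10^7.
SE = √(5.9261335 × 10^7) = 7698.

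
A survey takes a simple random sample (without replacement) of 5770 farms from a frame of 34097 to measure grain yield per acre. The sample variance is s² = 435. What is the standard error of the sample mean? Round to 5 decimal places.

Under SRS without replacement, Var(ȳ) = (1 − f)·s²/n with f = n/N = 5770/34097 = 0.16922310.
Var(ȳ) = (1 − 0.16922310)·435/5770 = 0.83077690·0.075389948 = 0.062632227.
SE(ȳ) = √(0.062632227) = 0.25026.

0.25026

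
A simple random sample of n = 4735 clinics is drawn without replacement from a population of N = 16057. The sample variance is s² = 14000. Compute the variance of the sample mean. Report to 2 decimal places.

Under SRS without replacement, Var(ȳ) = (1 − f)·s²/n with f = n/N = 4735/16057 = 0.29488697.
Var(ȳ) = (1 − 0.29488697)·14000/4735 = 0.70511303·2.9567054 = 2.0848115.

2.08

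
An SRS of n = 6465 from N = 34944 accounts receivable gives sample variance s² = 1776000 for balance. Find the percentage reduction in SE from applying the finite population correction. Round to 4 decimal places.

9.7232

f = n/N = 6465/34944 = 0.18501030.
SE_no-fpc = √(s²/n) = 16.574377; SE_fpc = √((1−f)s²/n) = 14.962814.
Ratio = √(1−f) = 0.90276780. Reduction = 100·(1 − 0.90276780) = 9.7232%.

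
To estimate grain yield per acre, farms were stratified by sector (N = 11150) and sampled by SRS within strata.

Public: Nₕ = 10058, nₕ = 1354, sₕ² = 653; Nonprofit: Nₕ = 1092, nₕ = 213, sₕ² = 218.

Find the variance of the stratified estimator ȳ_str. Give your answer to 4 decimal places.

Var(ȳ_str) = Σₕ Wₕ²(1 − fₕ)sₕ²/nₕ with Wₕ = Nₕ/N, N = 11150.
Public: Wₕ = 0.90206278; term = 0.90206278²·(1 − 0.13461921)·653/1354 = 0.33960595.
Nonprofit: Wₕ = 0.09793722; term = 0.09793722²·(1 − 0.19505495)·218/213 = 0.0079020299.
Sum = 0.34750798.

0.3475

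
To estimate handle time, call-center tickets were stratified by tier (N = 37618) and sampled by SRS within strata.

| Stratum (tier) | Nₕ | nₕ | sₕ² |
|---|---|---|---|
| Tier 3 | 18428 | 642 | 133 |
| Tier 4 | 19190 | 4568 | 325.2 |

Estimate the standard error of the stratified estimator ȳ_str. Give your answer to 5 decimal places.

Var(ȳ_str) = Σₕ Wₕ²(1 − fₕ)sₕ²/nₕ with Wₕ = Nₕ/N, N = 37618.
Tier 3: Wₕ = 0.48987187; term = 0.48987187²·(1 − 0.03483829)·133/642 = 0.047982371.
Tier 4: Wₕ = 0.51012813; term = 0.51012813²·(1 − 0.23804065)·325.2/4568 = 0.014116102.
Sum = 0.062098473.
SE = √(0.062098473) = 0.24920.

0.24920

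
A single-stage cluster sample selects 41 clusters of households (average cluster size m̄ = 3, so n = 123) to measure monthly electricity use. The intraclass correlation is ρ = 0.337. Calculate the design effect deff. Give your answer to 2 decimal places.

deff = 1 + (3 − 1)·0.337 = 1 + 0.674 = 1.674.

1.67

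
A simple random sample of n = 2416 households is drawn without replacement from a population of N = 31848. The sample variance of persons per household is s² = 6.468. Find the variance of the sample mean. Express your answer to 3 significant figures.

Under SRS without replacement, Var(ȳ) = (1 − f)·s²/n with f = n/N = 2416/31848 = 0.07586034.
Var(ȳ) = (1 − 0.07586034)·6.468/2416 = 0.92413966·0.0026771523 = 0.0024740626.

0.00247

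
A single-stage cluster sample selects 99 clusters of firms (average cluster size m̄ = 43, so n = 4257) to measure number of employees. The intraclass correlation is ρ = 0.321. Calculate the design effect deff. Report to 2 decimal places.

deff = 1 + (43 − 1)·0.321 = 1 + 13.482 = 14.482.

14.48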